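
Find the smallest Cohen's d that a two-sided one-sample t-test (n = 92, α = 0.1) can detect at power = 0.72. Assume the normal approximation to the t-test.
d ≈ 0.23

Minimum detectable effect (one-sample t-test, normal approximation):
d = (z_{α/2} + z_β) / √n
d = (1.645 + 0.583) / √92
d = 2.228 / 9.592
d ≈ 0.23

By Cohen's convention (0.2 small / 0.5 medium / 0.8 large): small effect.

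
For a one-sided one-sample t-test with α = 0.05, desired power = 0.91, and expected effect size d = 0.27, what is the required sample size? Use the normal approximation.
n = 123

Sample size formula (one-sample t-test, normal approximation):
n = ((z_α + z_β) / d)²

z_α = 1.645 (for α = 0.05, one-sided)
z_β = 1.341 (for power = 0.91)
d = 0.27

n = ((1.645 + 1.341) / 0.27)²
n = (11.059)²
n ≈ 122.30
Round up to the next whole number: n = 123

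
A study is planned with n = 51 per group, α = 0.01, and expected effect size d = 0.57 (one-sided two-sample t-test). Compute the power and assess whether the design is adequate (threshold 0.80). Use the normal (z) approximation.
Power ≈ 0.71; the study is underpowered (power < 0.80)

Power calculation (two-sample t-test, normal approximation):
z_β = d · √(n/2) - z_α
z_β = 0.57 · √(51/2) - 2.326
z_β = 0.57 · 5.050 - 2.326
z_β = 0.552

Power = Φ(z_β) = Φ(0.552) ≈ 0.710

Effect size d = 0.57 is medium by Cohen's convention (0.2/0.5/0.8).

Threshold: power ≥ 0.80 is conventionally adequate.
Power ≈ 0.71 → the study is underpowered (power < 0.80).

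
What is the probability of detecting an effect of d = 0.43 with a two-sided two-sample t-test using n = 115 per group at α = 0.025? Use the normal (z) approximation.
Power ≈ 0.85

Power calculation (two-sample t-test, normal approximation):
z_β = d · √(n/2) - z_{α/2}
z_β = 0.43 · √(115/2) - 2.241
z_β = 0.43 · 7.583 - 2.241
z_β = 1.019

Power = Φ(z_β) = Φ(1.019) ≈ 0.846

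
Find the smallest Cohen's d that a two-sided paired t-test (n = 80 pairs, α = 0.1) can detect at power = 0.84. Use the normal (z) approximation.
d ≈ 0.30

Minimum detectable effect (paired t-test, normal approximation):
d = (z_{α/2} + z_β) / √n
d = (1.645 + 0.994) / √80
d = 2.639 / 8.944
d ≈ 0.30

By Cohen's convention (0.2 small / 0.5 medium / 0.8 large): small effect.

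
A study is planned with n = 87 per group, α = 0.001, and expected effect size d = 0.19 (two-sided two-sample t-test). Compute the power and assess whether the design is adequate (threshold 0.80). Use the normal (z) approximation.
Power ≈ 0.02; the study is underpowered (power < 0.80)

Power calculation (two-sample t-test, normal approximation):
z_β = d · √(n/2) - z_{α/2}
z_β = 0.19 · √(87/2) - 3.291
z_β = 0.19 · 6.595 - 3.291
z_β = -2.037

Power = Φ(z_β) = Φ(-2.037) ≈ 0.021

Effect size d = 0.19 is very small by Cohen's convention (0.2/0.5/0.8).

Threshold: power ≥ 0.80 is conventionally adequate.
Power ≈ 0.02 → the study is underpowered (power < 0.80).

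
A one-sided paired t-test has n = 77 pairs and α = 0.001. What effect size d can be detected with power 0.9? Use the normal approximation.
d ≈ 0.50

Minimum detectable effect (paired t-test, normal approximation):
d = (z_α + z_β) / √n
d = (3.090 + 1.282) / √77
d = 4.372 / 8.775
d ≈ 0.50

By Cohen's convention (0.2 small / 0.5 medium / 0.8 large): medium effect.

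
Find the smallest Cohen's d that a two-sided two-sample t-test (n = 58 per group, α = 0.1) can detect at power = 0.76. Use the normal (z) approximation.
d ≈ 0.44

Minimum detectable effect (two-sample t-test, normal approximation):
d = (z_{α/2} + z_β) / √(n/2)
d = (1.645 + 0.706) / √(58/2)
d = 2.351 / 5.385
d ≈ 0.44

By Cohen's convention (0.2 small / 0.5 medium / 0.8 large): small effect.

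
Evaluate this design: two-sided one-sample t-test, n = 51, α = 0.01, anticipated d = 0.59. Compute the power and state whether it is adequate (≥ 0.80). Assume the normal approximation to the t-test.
Power ≈ 0.95; the study is adequately powered (power ≥ 0.80)

Power calculation (one-sample t-test, normal approximation):
z_β = d · √n - z_{α/2}
z_β = 0.59 · √51 - 2.576
z_β = 0.59 · 7.141 - 2.576
z_β = 1.638

Power = Φ(z_β) = Φ(1.638) ≈ 0.949

Effect size d = 0.59 is medium by Cohen's convention (0.2/0.5/0.8).

Threshold: power ≥ 0.80 is conventionally adequate.
Power ≈ 0.95 → the study is adequately powered (power ≥ 0.80).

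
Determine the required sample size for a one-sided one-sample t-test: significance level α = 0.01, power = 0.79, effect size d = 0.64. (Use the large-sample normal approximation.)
n = 24

Sample size formula (one-sample t-test, normal approximation):
n = ((z_α + z_β) / d)²

z_α = 2.326 (for α = 0.01, one-sided)
z_β = 0.806 (for power = 0.79)
d = 0.64

n = ((2.326 + 0.806) / 0.64)²
n = (4.894)²
n ≈ 23.95
Round up to the next whole number: n = 24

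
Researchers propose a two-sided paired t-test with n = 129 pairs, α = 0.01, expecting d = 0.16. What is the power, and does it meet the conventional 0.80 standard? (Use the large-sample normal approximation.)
Power ≈ 0.22; the study is underpowered (power < 0.80)

Power calculation (paired t-test, normal approximation):
z_β = d · √n - z_{α/2}
z_β = 0.16 · √129 - 2.576
z_β = 0.16 · 11.358 - 2.576
z_β = -0.759

Power = Φ(z_β) = Φ(-0.759) ≈ 0.224

Effect size d = 0.16 is very small by Cohen's convention (0.2/0.5/0.8).

Threshold: power ≥ 0.80 is conventionally adequate.
Power ≈ 0.22 → the study is underpowered (power < 0.80).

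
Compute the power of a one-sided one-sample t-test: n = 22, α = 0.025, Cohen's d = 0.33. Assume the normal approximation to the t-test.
Power ≈ 0.34

Power calculation (one-sample t-test, normal approximation):
z_β = d · √n - z_α
z_β = 0.33 · √22 - 1.960
z_β = 0.33 · 4.690 - 1.960
z_β = -0.412

Power = Φ(z_β) = Φ(-0.412) ≈ 0.340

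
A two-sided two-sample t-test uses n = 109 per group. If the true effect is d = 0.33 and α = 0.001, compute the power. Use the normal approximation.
Power ≈ 0.20

Power calculation (two-sample t-test, normal approximation):
z_β = d · √(n/2) - z_{α/2}
z_β = 0.33 · √(109/2) - 3.291
z_β = 0.33 · 7.382 - 3.291
z_β = -0.854

Power = Φ(z_β) = Φ(-0.854) ≈ 0.196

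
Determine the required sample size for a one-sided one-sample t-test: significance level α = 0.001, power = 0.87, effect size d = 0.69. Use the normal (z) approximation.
n = 38

Sample size formula (one-sample t-test, normal approximation):
n = ((z_α + z_β) / d)²

z_α = 3.090 (for α = 0.001, one-sided)
z_β = 1.126 (for power = 0.87)
d = 0.69

n = ((3.090 + 1.126) / 0.69)²
n = (6.110)²
n ≈ 37.33
Round up to the next whole number: n = 38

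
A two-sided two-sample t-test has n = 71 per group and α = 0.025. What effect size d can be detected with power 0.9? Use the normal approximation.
d ≈ 0.59

Minimum detectable effect (two-sample t-test, normal approximation):
d = (z_{α/2} + z_β) / √(n/2)
d = (2.241 + 1.282) / √(71/2)
d = 3.523 / 5.958
d ≈ 0.59

By Cohen's convention (0.2 small / 0.5 medium / 0.8 large): medium effect.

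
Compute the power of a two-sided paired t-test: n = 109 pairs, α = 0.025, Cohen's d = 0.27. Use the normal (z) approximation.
Power ≈ 0.72

Power calculation (paired t-test, normal approximation):
z_β = d · √n - z_{α/2}
z_β = 0.27 · √109 - 2.241
z_β = 0.27 · 10.440 - 2.241
z_β = 0.577

Power = Φ(z_β) = Φ(0.577) ≈ 0.718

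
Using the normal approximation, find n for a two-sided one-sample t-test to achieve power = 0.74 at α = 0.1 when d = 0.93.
n = 7

Sample size formula (one-sample t-test, normal approximation):
n = ((z_{α/2} + z_β) / d)²

z_{α/2} = 1.645 (for α = 0.1, two-sided)
z_β = 0.643 (for power = 0.74)
d = 0.93

n = ((1.645 + 0.643) / 0.93)²
n = (2.460)²
n ≈ 6.05
Round up to the next whole number: n = 7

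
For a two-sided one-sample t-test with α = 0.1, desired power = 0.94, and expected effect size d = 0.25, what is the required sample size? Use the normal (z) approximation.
n = 164

Sample size formula (one-sample t-test, normal approximation):
n = ((z_{α/2} + z_β) / d)²

z_{α/2} = 1.645 (for α = 0.1, two-sided)
z_β = 1.555 (for power = 0.94)
d = 0.25

n = ((1.645 + 1.555) / 0.25)²
n = (12.800)²
n ≈ 163.84
Round up to the next whole number: n = 164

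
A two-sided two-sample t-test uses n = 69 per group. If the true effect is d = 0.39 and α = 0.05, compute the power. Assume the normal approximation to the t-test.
Power ≈ 0.63

Power calculation (two-sample t-test, normal approximation):
z_β = d · √(n/2) - z_{α/2}
z_β = 0.39 · √(69/2) - 1.960
z_β = 0.39 · 5.874 - 1.960
z_β = 0.331

Power = Φ(z_β) = Φ(0.331) ≈ 0.630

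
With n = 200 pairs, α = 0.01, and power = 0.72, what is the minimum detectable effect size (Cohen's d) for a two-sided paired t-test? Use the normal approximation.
d ≈ 0.22

Minimum detectable effect (paired t-test, normal approximation):
d = (z_{α/2} + z_β) / √n
d = (2.576 + 0.583) / √200
d = 3.159 / 14.142
d ≈ 0.22

By Cohen's convention (0.2 small / 0.5 medium / 0.8 large): small effect.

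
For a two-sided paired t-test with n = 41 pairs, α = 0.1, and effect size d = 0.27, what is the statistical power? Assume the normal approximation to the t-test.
Power ≈ 0.53

Power calculation (paired t-test, normal approximation):
z_β = d · √n - z_{α/2}
z_β = 0.27 · √41 - 1.645
z_β = 0.27 · 6.403 - 1.645
z_β = 0.084

Power = Φ(z_β) = Φ(0.084) ≈ 0.533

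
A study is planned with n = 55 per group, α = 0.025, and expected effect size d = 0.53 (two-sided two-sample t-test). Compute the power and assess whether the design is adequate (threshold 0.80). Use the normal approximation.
Power ≈ 0.70; the study is underpowered (power < 0.80)

Power calculation (two-sample t-test, normal approximation):
z_β = d · √(n/2) - z_{α/2}
z_β = 0.53 · √(55/2) - 2.241
z_β = 0.53 · 5.244 - 2.241
z_β = 0.538

Power = Φ(z_β) = Φ(0.538) ≈ 0.705

Effect size d = 0.53 is medium by Cohen's convention (0.2/0.5/0.8).

Threshold: power ≥ 0.80 is conventionally adequate.
Power ≈ 0.70 → the study is underpowered (power < 0.80).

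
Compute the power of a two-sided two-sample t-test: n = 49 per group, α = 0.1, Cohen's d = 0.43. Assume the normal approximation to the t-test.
Power ≈ 0.69

Power calculation (two-sample t-test, normal approximation):
z_β = d · √(n/2) - z_{α/2}
z_β = 0.43 · √(49/2) - 1.645
z_β = 0.43 · 4.950 - 1.645
z_β = 0.484

Power = Φ(z_β) = Φ(0.484) ≈ 0.686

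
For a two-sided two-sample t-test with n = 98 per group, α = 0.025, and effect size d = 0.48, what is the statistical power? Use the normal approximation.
Power ≈ 0.87

Power calculation (two-sample t-test, normal approximation):
z_β = d · √(n/2) - z_{α/2}
z_β = 0.48 · √(98/2) - 2.241
z_β = 0.48 · 7.000 - 2.241
z_β = 1.119

Power = Φ(z_β) = Φ(1.119) ≈ 0.868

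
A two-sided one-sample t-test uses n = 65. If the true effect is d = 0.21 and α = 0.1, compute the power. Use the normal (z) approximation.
Power ≈ 0.52

Power calculation (one-sample t-test, normal approximation):
z_β = d · √n - z_{α/2}
z_β = 0.21 · √65 - 1.645
z_β = 0.21 · 8.062 - 1.645
z_β = 0.048

Power = Φ(z_β) = Φ(0.048) ≈ 0.519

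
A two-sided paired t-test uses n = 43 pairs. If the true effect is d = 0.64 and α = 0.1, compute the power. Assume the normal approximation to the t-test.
Power ≈ 0.99

Power calculation (paired t-test, normal approximation):
z_β = d · √n - z_{α/2}
z_β = 0.64 · √43 - 1.645
z_β = 0.64 · 6.557 - 1.645
z_β = 2.552

Power = Φ(z_β) = Φ(2.552) ≈ 0.995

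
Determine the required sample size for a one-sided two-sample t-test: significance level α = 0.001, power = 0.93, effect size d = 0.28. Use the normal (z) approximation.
n = 532 per group

Sample size formula (two-sample t-test, normal approximation):
n = 2 · ((z_α + z_β) / d)²

z_α = 3.090 (for α = 0.001, one-sided)
z_β = 1.476 (for power = 0.93)
d = 0.28

n = 2 · ((3.090 + 1.476) / 0.28)²
n = 2 · (16.307)²
n ≈ 531.84
Round up to the next whole number: n = 532 per group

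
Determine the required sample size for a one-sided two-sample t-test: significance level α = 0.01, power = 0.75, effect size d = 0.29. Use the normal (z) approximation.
n = 215 per group

Sample size formula (two-sample t-test, normal approximation):
n = 2 · ((z_α + z_β) / d)²

z_α = 2.326 (for α = 0.01, one-sided)
z_β = 0.674 (for power = 0.75)
d = 0.29

n = 2 · ((2.326 + 0.674) / 0.29)²
n = 2 · (10.345)²
n ≈ 214.04
Round up to the next whole number: n = 215 per group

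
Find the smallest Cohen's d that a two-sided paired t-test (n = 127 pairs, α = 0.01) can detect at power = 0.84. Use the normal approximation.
d ≈ 0.32

Minimum detectable effect (paired t-test, normal approximation):
d = (z_{α/2} + z_β) / √n
d = (2.576 + 0.994) / √127
d = 3.570 / 11.269
d ≈ 0.32

By Cohen's convention (0.2 small / 0.5 medium / 0.8 large): small effect.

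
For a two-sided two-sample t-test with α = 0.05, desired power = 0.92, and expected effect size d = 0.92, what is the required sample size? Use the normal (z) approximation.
n = 27 per group

Sample size formula (two-sample t-test, normal approximation):
n = 2 · ((z_{α/2} + z_β) / d)²

z_{α/2} = 1.960 (for α = 0.05, two-sided)
z_β = 1.405 (for power = 0.92)
d = 0.92

n = 2 · ((1.960 + 1.405) / 0.92)²
n = 2 · (3.658)²
n ≈ 26.76
Round up to the next whole number: n = 27 per group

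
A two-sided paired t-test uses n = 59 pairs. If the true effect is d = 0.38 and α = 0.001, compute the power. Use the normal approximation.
Power ≈ 0.36

Power calculation (paired t-test, normal approximation):
z_β = d · √n - z_{α/2}
z_β = 0.38 · √59 - 3.291
z_β = 0.38 · 7.681 - 3.291
z_β = -0.372

Power = Φ(z_β) = Φ(-0.372) ≈ 0.355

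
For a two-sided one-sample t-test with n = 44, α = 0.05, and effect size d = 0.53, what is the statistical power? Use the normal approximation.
Power ≈ 0.94

Power calculation (one-sample t-test, normal approximation):
z_β = d · √n - z_{α/2}
z_β = 0.53 · √44 - 1.960
z_β = 0.53 · 6.633 - 1.960
z_β = 1.556

Power = Φ(z_β) = Φ(1.556) ≈ 0.940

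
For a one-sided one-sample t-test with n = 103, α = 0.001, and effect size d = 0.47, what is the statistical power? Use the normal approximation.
Power ≈ 0.95

Power calculation (one-sample t-test, normal approximation):
z_β = d · √n - z_α
z_β = 0.47 · √103 - 3.090
z_β = 0.47 · 10.149 - 3.090
z_β = 1.680

Power = Φ(z_β) = Φ(1.680) ≈ 0.953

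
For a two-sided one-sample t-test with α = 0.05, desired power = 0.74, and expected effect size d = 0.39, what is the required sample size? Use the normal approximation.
n = 45

Sample size formula (one-sample t-test, normal approximation):
n = ((z_{α/2} + z_β) / d)²

z_{α/2} = 1.960 (for α = 0.05, two-sided)
z_β = 0.643 (for power = 0.74)
d = 0.39

n = ((1.960 + 0.643) / 0.39)²
n = (6.674)²
n ≈ 44.54
Round up to the next whole number: n = 45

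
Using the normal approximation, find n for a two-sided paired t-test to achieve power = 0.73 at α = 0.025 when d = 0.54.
n = 28 pairs

Sample size formula (paired t-test, normal approximation):
n = ((z_{α/2} + z_β) / d)²

z_{α/2} = 2.241 (for α = 0.025, two-sided)
z_β = 0.613 (for power = 0.73)
d = 0.54

n = ((2.241 + 0.613) / 0.54)²
n = (5.285)²
n ≈ 27.93
Round up to the next whole number: n = 28 pairs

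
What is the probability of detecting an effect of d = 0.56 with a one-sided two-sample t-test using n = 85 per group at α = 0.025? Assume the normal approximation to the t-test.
Power ≈ 0.95

Power calculation (two-sample t-test, normal approximation):
z_β = d · √(n/2) - z_α
z_β = 0.56 · √(85/2) - 1.960
z_β = 0.56 · 6.519 - 1.960
z_β = 1.691

Power = Φ(z_β) = Φ(1.691) ≈ 0.955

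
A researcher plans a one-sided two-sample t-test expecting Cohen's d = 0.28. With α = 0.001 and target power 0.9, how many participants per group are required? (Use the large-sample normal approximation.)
n = 488 per group

Sample size formula (two-sample t-test, normal approximation):
n = 2 · ((z_α + z_β) / d)²

z_α = 3.090 (for α = 0.001, one-sided)
z_β = 1.282 (for power = 0.9)
d = 0.28

n = 2 · ((3.090 + 1.282) / 0.28)²
n = 2 · (15.614)²
n ≈ 487.59
Round up to the next whole number: n = 488 per group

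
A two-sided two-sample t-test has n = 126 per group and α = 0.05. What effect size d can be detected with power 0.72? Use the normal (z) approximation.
d ≈ 0.32

Minimum detectable effect (two-sample t-test, normal approximation):
d = (z_{α/2} + z_β) / √(n/2)
d = (1.960 + 0.583) / √(126/2)
d = 2.543 / 7.937
d ≈ 0.32

By Cohen's convention (0.2 small / 0.5 medium / 0.8 large): small effect.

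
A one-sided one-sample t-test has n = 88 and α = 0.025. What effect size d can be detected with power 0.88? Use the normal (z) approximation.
d ≈ 0.33

Minimum detectable effect (one-sample t-test, normal approximation):
d = (z_α + z_β) / √n
d = (1.960 + 1.175) / √88
d = 3.135 / 9.381
d ≈ 0.33

By Cohen's convention (0.2 small / 0.5 medium / 0.8 large): small effect.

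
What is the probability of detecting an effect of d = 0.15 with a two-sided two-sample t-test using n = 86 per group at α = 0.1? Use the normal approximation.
Power ≈ 0.25

Power calculation (two-sample t-test, normal approximation):
z_β = d · √(n/2) - z_{α/2}
z_β = 0.15 · √(86/2) - 1.645
z_β = 0.15 · 6.557 - 1.645
z_β = -0.661

Power = Φ(z_β) = Φ(-0.661) ≈ 0.254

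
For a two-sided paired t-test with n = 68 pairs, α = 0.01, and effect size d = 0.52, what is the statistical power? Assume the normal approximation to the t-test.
Power ≈ 0.96

Power calculation (paired t-test, normal approximation):
z_β = d · √n - z_{α/2}
z_β = 0.52 · √68 - 2.576
z_β = 0.52 · 8.246 - 2.576
z_β = 1.712

Power = Φ(z_β) = Φ(1.712) ≈ 0.957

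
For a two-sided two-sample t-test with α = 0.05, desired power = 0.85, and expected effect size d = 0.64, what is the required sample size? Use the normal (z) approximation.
n = 44 per group

Sample size formula (two-sample t-test, normal approximation):
n = 2 · ((z_{α/2} + z_β) / d)²

z_{α/2} = 1.960 (for α = 0.05, two-sided)
z_β = 1.036 (for power = 0.85)
d = 0.64

n = 2 · ((1.960 + 1.036) / 0.64)²
n = 2 · (4.681)²
n ≈ 43.82
Round up to the next whole number: n = 44 per group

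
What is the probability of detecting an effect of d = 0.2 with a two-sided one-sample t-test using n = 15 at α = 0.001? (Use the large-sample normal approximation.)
Power ≈ 0.01

Power calculation (one-sample t-test, normal approximation):
z_β = d · √n - z_{α/2}
z_β = 0.2 · √15 - 3.291
z_β = 0.2 · 3.873 - 3.291
z_β = -2.516

Power = Φ(z_β) = Φ(-2.516) ≈ 0.006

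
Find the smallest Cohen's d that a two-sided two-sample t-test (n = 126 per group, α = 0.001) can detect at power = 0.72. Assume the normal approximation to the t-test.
d ≈ 0.49

Minimum detectable effect (two-sample t-test, normal approximation):
d = (z_{α/2} + z_β) / √(n/2)
d = (3.291 + 0.583) / √(126/2)
d = 3.873 / 7.937
d ≈ 0.49

By Cohen's convention (0.2 small / 0.5 medium / 0.8 large): small effect.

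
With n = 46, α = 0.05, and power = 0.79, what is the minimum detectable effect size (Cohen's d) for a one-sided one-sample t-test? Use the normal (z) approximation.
d ≈ 0.36

Minimum detectable effect (one-sample t-test, normal approximation):
d = (z_α + z_β) / √n
d = (1.645 + 0.806) / √46
d = 2.451 / 6.782
d ≈ 0.36

By Cohen's convention (0.2 small / 0.5 medium / 0.8 large): small effect.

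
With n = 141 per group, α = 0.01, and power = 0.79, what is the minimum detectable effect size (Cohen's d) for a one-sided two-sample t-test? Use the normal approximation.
d ≈ 0.37

Minimum detectable effect (two-sample t-test, normal approximation):
d = (z_α + z_β) / √(n/2)
d = (2.326 + 0.806) / √(141/2)
d = 3.133 / 8.396
d ≈ 0.37

By Cohen's convention (0.2 small / 0.5 medium / 0.8 large): small effect.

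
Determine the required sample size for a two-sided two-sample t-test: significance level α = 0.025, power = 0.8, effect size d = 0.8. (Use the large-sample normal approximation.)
n = 30 per group

Sample size formula (two-sample t-test, normal approximation):
n = 2 · ((z_{α/2} + z_β) / d)²

z_{α/2} = 2.241 (for α = 0.025, two-sided)
z_β = 0.842 (for power = 0.8)
d = 0.8

n = 2 · ((2.241 + 0.842) / 0.8)²
n = 2 · (3.854)²
n ≈ 29.71
Round up to the next whole number: n = 30 per group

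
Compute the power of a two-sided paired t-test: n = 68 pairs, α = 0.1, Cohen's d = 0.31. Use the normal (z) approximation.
Power ≈ 0.82

Power calculation (paired t-test, normal approximation):
z_β = d · √n - z_{α/2}
z_β = 0.31 · √68 - 1.645
z_β = 0.31 · 8.246 - 1.645
z_β = 0.911

Power = Φ(z_β) = Φ(0.911) ≈ 0.819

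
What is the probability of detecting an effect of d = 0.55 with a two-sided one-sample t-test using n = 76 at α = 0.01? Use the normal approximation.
Power ≈ 0.99

Power calculation (one-sample t-test, normal approximation):
z_β = d · √n - z_{α/2}
z_β = 0.55 · √76 - 2.576
z_β = 0.55 · 8.718 - 2.576
z_β = 2.219

Power = Φ(z_β) = Φ(2.219) ≈ 0.987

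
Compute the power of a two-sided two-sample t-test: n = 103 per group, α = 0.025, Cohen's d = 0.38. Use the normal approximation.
Power ≈ 0.69

Power calculation (two-sample t-test, normal approximation):
z_β = d · √(n/2) - z_{α/2}
z_β = 0.38 · √(103/2) - 2.241
z_β = 0.38 · 7.176 - 2.241
z_β = 0.486

Power = Φ(z_β) = Φ(0.486) ≈ 0.686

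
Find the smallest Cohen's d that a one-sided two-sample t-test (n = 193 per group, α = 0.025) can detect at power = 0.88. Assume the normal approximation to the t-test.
d ≈ 0.32

Minimum detectable effect (two-sample t-test, normal approximation):
d = (z_α + z_β) / √(n/2)
d = (1.960 + 1.175) / √(193/2)
d = 3.135 / 9.823
d ≈ 0.32

By Cohen's convention (0.2 small / 0.5 medium / 0.8 large): small effect.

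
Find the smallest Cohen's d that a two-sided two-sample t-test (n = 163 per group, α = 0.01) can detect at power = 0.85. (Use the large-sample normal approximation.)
d ≈ 0.40

Minimum detectable effect (two-sample t-test, normal approximation):
d = (z_{α/2} + z_β) / √(n/2)
d = (2.576 + 1.036) / √(163/2)
d = 3.612 / 9.028
d ≈ 0.40

By Cohen's convention (0.2 small / 0.5 medium / 0.8 large): small effect.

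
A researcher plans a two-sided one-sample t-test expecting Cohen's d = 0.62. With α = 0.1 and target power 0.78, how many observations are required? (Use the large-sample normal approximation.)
n = 16

Sample size formula (one-sample t-test, normal approximation):
n = ((z_{α/2} + z_β) / d)²

z_{α/2} = 1.645 (for α = 0.1, two-sided)
z_β = 0.772 (for power = 0.78)
d = 0.62

n = ((1.645 + 0.772) / 0.62)²
n = (3.898)²
n ≈ 15.19
Round up to the next whole number: n = 16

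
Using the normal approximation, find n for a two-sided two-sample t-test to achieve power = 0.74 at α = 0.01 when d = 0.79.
n = 34 per group

Sample size formula (two-sample t-test, normal approximation):
n = 2 · ((z_{α/2} + z_β) / d)²

z_{α/2} = 2.576 (for α = 0.01, two-sided)
z_β = 0.643 (for power = 0.74)
d = 0.79

n = 2 · ((2.576 + 0.643) / 0.79)²
n = 2 · (4.075)²
n ≈ 33.21
Round up to the next whole number: n = 34 per group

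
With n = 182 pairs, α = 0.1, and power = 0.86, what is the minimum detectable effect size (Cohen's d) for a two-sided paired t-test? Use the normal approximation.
d ≈ 0.20

Minimum detectable effect (paired t-test, normal approximation):
d = (z_{α/2} + z_β) / √n
d = (1.645 + 1.080) / √182
d = 2.725 / 13.491
d ≈ 0.20

By Cohen's convention (0.2 small / 0.5 medium / 0.8 large): small effect.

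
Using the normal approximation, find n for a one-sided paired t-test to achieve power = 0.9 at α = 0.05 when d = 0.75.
n = 16 pairs

Sample size formula (paired t-test, normal approximation):
n = ((z_α + z_β) / d)²

z_α = 1.645 (for α = 0.05, one-sided)
z_β = 1.282 (for power = 0.9)
d = 0.75

n = ((1.645 + 1.282) / 0.75)²
n = (3.903)²
n ≈ 15.23
Round up to the next whole number: n = 16 pairs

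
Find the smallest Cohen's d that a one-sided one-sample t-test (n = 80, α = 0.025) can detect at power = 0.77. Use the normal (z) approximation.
d ≈ 0.30

Minimum detectable effect (one-sample t-test, normal approximation):
d = (z_α + z_β) / √n
d = (1.960 + 0.739) / √80
d = 2.699 / 8.944
d ≈ 0.30

By Cohen's convention (0.2 small / 0.5 medium / 0.8 large): small effect.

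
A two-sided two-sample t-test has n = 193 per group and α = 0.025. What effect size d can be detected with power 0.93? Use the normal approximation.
d ≈ 0.38

Minimum detectable effect (two-sample t-test, normal approximation):
d = (z_{α/2} + z_β) / √(n/2)
d = (2.241 + 1.476) / √(193/2)
d = 3.717 / 9.823
d ≈ 0.38

By Cohen's convention (0.2 small / 0.5 medium / 0.8 large): small effect.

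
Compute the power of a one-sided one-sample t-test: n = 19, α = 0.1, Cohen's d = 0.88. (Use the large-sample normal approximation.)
Power ≈ 0.99

Power calculation (one-sample t-test, normal approximation):
z_β = d · √n - z_α
z_β = 0.88 · √19 - 1.282
z_β = 0.88 · 4.359 - 1.282
z_β = 2.554

Power = Φ(z_β) = Φ(2.554) ≈ 0.995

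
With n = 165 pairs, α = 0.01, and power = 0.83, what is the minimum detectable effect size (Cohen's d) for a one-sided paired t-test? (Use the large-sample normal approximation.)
d ≈ 0.26

Minimum detectable effect (paired t-test, normal approximation):
d = (z_α + z_β) / √n
d = (2.326 + 0.954) / √165
d = 3.281 / 12.845
d ≈ 0.26

By Cohen's convention (0.2 small / 0.5 medium / 0.8 large): small effect.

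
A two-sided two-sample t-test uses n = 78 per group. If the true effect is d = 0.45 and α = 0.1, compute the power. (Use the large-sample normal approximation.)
Power ≈ 0.88

Power calculation (two-sample t-test, normal approximation):
z_β = d · √(n/2) - z_{α/2}
z_β = 0.45 · √(78/2) - 1.645
z_β = 0.45 · 6.245 - 1.645
z_β = 1.165

Power = Φ(z_β) = Φ(1.165) ≈ 0.878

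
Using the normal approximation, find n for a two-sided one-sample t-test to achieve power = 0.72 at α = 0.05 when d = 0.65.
n = 16

Sample size formula (one-sample t-test, normal approximation):
n = ((z_{α/2} + z_β) / d)²

z_{α/2} = 1.960 (for α = 0.05, two-sided)
z_β = 0.583 (for power = 0.72)
d = 0.65

n = ((1.960 + 0.583) / 0.65)²
n = (3.912)²
n ≈ 15.30
Round up to the next whole number: n = 16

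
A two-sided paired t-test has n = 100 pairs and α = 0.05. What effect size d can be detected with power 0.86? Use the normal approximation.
d ≈ 0.30

Minimum detectable effect (paired t-test, normal approximation):
d = (z_{α/2} + z_β) / √n
d = (1.960 + 1.080) / √100
d = 3.040 / 10.000
d ≈ 0.30

By Cohen's convention (0.2 small / 0.5 medium / 0.8 large): small effect.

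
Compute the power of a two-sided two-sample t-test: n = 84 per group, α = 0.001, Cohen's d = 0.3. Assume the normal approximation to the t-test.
Power ≈ 0.09

Power calculation (two-sample t-test, normal approximation):
z_β = d · √(n/2) - z_{α/2}
z_β = 0.3 · √(84/2) - 3.291
z_β = 0.3 · 6.481 - 3.291
z_β = -1.346

Power = Φ(z_β) = Φ(-1.346) ≈ 0.089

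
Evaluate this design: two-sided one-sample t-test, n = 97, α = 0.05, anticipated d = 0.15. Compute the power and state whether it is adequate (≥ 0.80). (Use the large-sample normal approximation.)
Power ≈ 0.31; the study is underpowered (power < 0.80)

Power calculation (one-sample t-test, normal approximation):
z_β = d · √n - z_{α/2}
z_β = 0.15 · √97 - 1.960
z_β = 0.15 · 9.849 - 1.960
z_β = -0.483

Power = Φ(z_β) = Φ(-0.483) ≈ 0.315

Effect size d = 0.15 is very small by Cohen's convention (0.2/0.5/0.8).

Threshold: power ≥ 0.80 is conventionally adequate.
Power ≈ 0.31 → the study is underpowered (power < 0.80).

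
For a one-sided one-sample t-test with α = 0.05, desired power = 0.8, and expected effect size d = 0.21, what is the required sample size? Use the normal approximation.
n = 141

Sample size formula (one-sample t-test, normal approximation):
n = ((z_α + z_β) / d)²

z_α = 1.645 (for α = 0.05, one-sided)
z_β = 0.842 (for power = 0.8)
d = 0.21

n = ((1.645 + 0.842) / 0.21)²
n = (11.843)²
n ≈ 140.26
Round up to the next whole number: n = 141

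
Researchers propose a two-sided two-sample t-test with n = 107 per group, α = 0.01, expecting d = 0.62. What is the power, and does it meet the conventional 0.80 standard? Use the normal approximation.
Power ≈ 0.97; the study is adequately powered (power ≥ 0.80)

Power calculation (two-sample t-test, normal approximation):
z_β = d · √(n/2) - z_{α/2}
z_β = 0.62 · √(107/2) - 2.576
z_β = 0.62 · 7.314 - 2.576
z_β = 1.959

Power = Φ(z_β) = Φ(1.959) ≈ 0.975

Effect size d = 0.62 is medium by Cohen's convention (0.2/0.5/0.8).

Threshold: power ≥ 0.80 is conventionally adequate.
Power ≈ 0.97 → the study is adequately powered (power ≥ 0.80).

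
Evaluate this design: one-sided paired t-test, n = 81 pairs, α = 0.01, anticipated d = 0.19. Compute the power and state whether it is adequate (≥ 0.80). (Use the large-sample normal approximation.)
Power ≈ 0.27; the study is underpowered (power < 0.80)

Power calculation (paired t-test, normal approximation):
z_β = d · √n - z_α
z_β = 0.19 · √81 - 2.326
z_β = 0.19 · 9.000 - 2.326
z_β = -0.616

Power = Φ(z_β) = Φ(-0.616) ≈ 0.269

Effect size d = 0.19 is very small by Cohen's convention (0.2/0.5/0.8).

Threshold: power ≥ 0.80 is conventionally adequate.
Power ≈ 0.27 → the study is underpowered (power < 0.80).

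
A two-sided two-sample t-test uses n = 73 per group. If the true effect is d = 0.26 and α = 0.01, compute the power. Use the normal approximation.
Power ≈ 0.16

Power calculation (two-sample t-test, normal approximation):
z_β = d · √(n/2) - z_{α/2}
z_β = 0.26 · √(73/2) - 2.576
z_β = 0.26 · 6.042 - 2.576
z_β = -1.005

Power = Φ(z_β) = Φ(-1.005) ≈ 0.157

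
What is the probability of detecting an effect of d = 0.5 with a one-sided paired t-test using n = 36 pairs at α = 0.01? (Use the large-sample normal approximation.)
Power ≈ 0.75

Power calculation (paired t-test, normal approximation):
z_β = d · √n - z_α
z_β = 0.5 · √36 - 2.326
z_β = 0.5 · 6.000 - 2.326
z_β = 0.674

Power = Φ(z_β) = Φ(0.674) ≈ 0.750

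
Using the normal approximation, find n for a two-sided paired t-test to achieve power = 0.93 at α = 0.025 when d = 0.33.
n = 127 pairs

Sample size formula (paired t-test, normal approximation):
n = ((z_{α/2} + z_β) / d)²

z_{α/2} = 2.241 (for α = 0.025, two-sided)
z_β = 1.476 (for power = 0.93)
d = 0.33

n = ((2.241 + 1.476) / 0.33)²
n = (11.264)²
n ≈ 126.88
Round up to the next whole number: n = 127 pairs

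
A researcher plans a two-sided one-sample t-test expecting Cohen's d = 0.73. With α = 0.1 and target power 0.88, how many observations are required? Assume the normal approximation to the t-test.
n = 15

Sample size formula (one-sample t-test, normal approximation):
n = ((z_{α/2} + z_β) / d)²

z_{α/2} = 1.645 (for α = 0.1, two-sided)
z_β = 1.175 (for power = 0.88)
d = 0.73

n = ((1.645 + 1.175) / 0.73)²
n = (3.863)²
n ≈ 14.92
Round up to the next whole number: n = 15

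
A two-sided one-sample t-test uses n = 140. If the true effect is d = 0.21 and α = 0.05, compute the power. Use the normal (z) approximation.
Power ≈ 0.70

Power calculation (one-sample t-test, normal approximation):
z_β = d · √n - z_{α/2}
z_β = 0.21 · √140 - 1.960
z_β = 0.21 · 11.832 - 1.960
z_β = 0.525

Power = Φ(z_β) = Φ(0.525) ≈ 0.700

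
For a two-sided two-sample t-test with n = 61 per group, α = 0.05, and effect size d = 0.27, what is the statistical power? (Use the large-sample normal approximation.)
Power ≈ 0.32

Power calculation (two-sample t-test, normal approximation):
z_β = d · √(n/2) - z_{α/2}
z_β = 0.27 · √(61/2) - 1.960
z_β = 0.27 · 5.523 - 1.960
z_β = -0.469

Power = Φ(z_β) = Φ(-0.469) ≈ 0.320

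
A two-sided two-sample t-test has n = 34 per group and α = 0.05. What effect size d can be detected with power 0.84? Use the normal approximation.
d ≈ 0.72

Minimum detectable effect (two-sample t-test, normal approximation):
d = (z_{α/2} + z_β) / √(n/2)
d = (1.960 + 0.994) / √(34/2)
d = 2.954 / 4.123
d ≈ 0.72

By Cohen's convention (0.2 small / 0.5 medium / 0.8 large): medium effect.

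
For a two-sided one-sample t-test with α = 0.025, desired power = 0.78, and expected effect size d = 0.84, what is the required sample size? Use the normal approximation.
n = 13

Sample size formula (one-sample t-test, normal approximation):
n = ((z_{α/2} + z_β) / d)²

z_{α/2} = 2.241 (for α = 0.025, two-sided)
z_β = 0.772 (for power = 0.78)
d = 0.84

n = ((2.241 + 0.772) / 0.84)²
n = (3.587)²
n ≈ 12.87
Round up to the next whole number: n = 13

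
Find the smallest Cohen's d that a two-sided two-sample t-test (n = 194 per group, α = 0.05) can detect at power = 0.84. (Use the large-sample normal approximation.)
d ≈ 0.30

Minimum detectable effect (two-sample t-test, normal approximation):
d = (z_{α/2} + z_β) / √(n/2)
d = (1.960 + 0.994) / √(194/2)
d = 2.954 / 9.849
d ≈ 0.30

By Cohen's convention (0.2 small / 0.5 medium / 0.8 large): small effect.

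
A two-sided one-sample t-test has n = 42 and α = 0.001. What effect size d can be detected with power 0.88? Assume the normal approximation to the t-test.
d ≈ 0.69

Minimum detectable effect (one-sample t-test, normal approximation):
d = (z_{α/2} + z_β) / √n
d = (3.291 + 1.175) / √42
d = 4.466 / 6.481
d ≈ 0.69

By Cohen's convention (0.2 small / 0.5 medium / 0.8 large): medium effect.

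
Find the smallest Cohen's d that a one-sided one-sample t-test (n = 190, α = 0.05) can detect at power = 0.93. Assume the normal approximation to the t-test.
d ≈ 0.23

Minimum detectable effect (one-sample t-test, normal approximation):
d = (z_α + z_β) / √n
d = (1.645 + 1.476) / √190
d = 3.121 / 13.784
d ≈ 0.23

By Cohen's convention (0.2 small / 0.5 medium / 0.8 large): small effect.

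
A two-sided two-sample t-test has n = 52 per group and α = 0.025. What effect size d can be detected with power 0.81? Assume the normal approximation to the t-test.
d ≈ 0.61

Minimum detectable effect (two-sample t-test, normal approximation):
d = (z_{α/2} + z_β) / √(n/2)
d = (2.241 + 0.878) / √(52/2)
d = 3.119 / 5.099
d ≈ 0.61

By Cohen's convention (0.2 small / 0.5 medium / 0.8 large): medium effect.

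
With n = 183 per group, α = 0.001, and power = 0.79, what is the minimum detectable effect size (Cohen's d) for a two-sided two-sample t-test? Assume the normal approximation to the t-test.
d ≈ 0.43

Minimum detectable effect (two-sample t-test, normal approximation):
d = (z_{α/2} + z_β) / √(n/2)
d = (3.291 + 0.806) / √(183/2)
d = 4.097 / 9.566
d ≈ 0.43

By Cohen's convention (0.2 small / 0.5 medium / 0.8 large): small effect.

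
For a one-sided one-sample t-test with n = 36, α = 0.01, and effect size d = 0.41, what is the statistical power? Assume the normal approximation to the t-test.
Power ≈ 0.55

Power calculation (one-sample t-test, normal approximation):
z_β = d · √n - z_α
z_β = 0.41 · √36 - 2.326
z_β = 0.41 · 6.000 - 2.326
z_β = 0.134

Power = Φ(z_β) = Φ(0.134) ≈ 0.553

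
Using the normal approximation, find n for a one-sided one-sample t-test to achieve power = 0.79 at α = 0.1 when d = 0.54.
n = 15

Sample size formula (one-sample t-test, normal approximation):
n = ((z_α + z_β) / d)²

z_α = 1.282 (for α = 0.1, one-sided)
z_β = 0.806 (for power = 0.79)
d = 0.54

n = ((1.282 + 0.806) / 0.54)²
n = (3.867)²
n ≈ 14.95
Round up to the next whole number: n = 15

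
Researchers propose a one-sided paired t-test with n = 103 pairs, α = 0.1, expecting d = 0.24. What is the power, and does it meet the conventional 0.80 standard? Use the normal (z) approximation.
Power ≈ 0.88; the study is adequately powered (power ≥ 0.80)

Power calculation (paired t-test, normal approximation):
z_β = d · √n - z_α
z_β = 0.24 · √103 - 1.282
z_β = 0.24 · 10.149 - 1.282
z_β = 1.154

Power = Φ(z_β) = Φ(1.154) ≈ 0.876

Effect size d = 0.24 is small by Cohen's convention (0.2/0.5/0.8).

Threshold: power ≥ 0.80 is conventionally adequate.
Power ≈ 0.88 → the study is adequately powered (power ≥ 0.80).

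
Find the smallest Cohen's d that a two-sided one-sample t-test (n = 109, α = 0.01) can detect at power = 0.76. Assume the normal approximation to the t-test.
d ≈ 0.31

Minimum detectable effect (one-sample t-test, normal approximation):
d = (z_{α/2} + z_β) / √n
d = (2.576 + 0.706) / √109
d = 3.282 / 10.440
d ≈ 0.31

By Cohen's convention (0.2 small / 0.5 medium / 0.8 large): small effect.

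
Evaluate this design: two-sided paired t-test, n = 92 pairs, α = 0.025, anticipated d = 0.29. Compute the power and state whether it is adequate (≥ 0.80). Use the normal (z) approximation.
Power ≈ 0.71; the study is underpowered (power < 0.80)

Power calculation (paired t-test, normal approximation):
z_β = d · √n - z_{α/2}
z_β = 0.29 · √92 - 2.241
z_β = 0.29 · 9.592 - 2.241
z_β = 0.540

Power = Φ(z_β) = Φ(0.540) ≈ 0.705

Effect size d = 0.29 is small by Cohen's convention (0.2/0.5/0.8).

Threshold: power ≥ 0.80 is conventionally adequate.
Power ≈ 0.71 → the study is underpowered (power < 0.80).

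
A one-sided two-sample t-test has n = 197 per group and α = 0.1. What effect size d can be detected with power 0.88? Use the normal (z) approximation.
d ≈ 0.25

Minimum detectable effect (two-sample t-test, normal approximation):
d = (z_α + z_β) / √(n/2)
d = (1.282 + 1.175) / √(197/2)
d = 2.457 / 9.925
d ≈ 0.25

By Cohen's convention (0.2 small / 0.5 medium / 0.8 large): small effect.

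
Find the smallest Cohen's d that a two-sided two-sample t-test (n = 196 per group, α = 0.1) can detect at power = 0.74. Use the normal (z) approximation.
d ≈ 0.23

Minimum detectable effect (two-sample t-test, normal approximation):
d = (z_{α/2} + z_β) / √(n/2)
d = (1.645 + 0.643) / √(196/2)
d = 2.288 / 9.899
d ≈ 0.23

By Cohen's convention (0.2 small / 0.5 medium / 0.8 large): small effect.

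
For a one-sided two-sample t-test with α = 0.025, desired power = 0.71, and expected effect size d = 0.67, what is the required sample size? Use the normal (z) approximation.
n = 29 per group

Sample size formula (two-sample t-test, normal approximation):
n = 2 · ((z_α + z_β) / d)²

z_α = 1.960 (for α = 0.025, one-sided)
z_β = 0.553 (for power = 0.71)
d = 0.67

n = 2 · ((1.960 + 0.553) / 0.67)²
n = 2 · (3.751)²
n ≈ 28.14
Round up to the next whole number: n = 29 per group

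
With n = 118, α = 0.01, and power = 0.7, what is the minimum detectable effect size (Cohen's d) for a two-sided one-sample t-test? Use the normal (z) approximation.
d ≈ 0.29

Minimum detectable effect (one-sample t-test, normal approximation):
d = (z_{α/2} + z_β) / √n
d = (2.576 + 0.524) / √118
d = 3.100 / 10.863
d ≈ 0.29

By Cohen's convention (0.2 small / 0.5 medium / 0.8 large): small effect.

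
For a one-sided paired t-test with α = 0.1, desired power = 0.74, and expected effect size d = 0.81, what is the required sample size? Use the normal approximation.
n = 6 pairs

Sample size formula (paired t-test, normal approximation):
n = ((z_α + z_β) / d)²

z_α = 1.282 (for α = 0.1, one-sided)
z_β = 0.643 (for power = 0.74)
d = 0.81

n = ((1.282 + 0.643) / 0.81)²
n = (2.377)²
n ≈ 5.65
Round up to the next whole number: n = 6 pairs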